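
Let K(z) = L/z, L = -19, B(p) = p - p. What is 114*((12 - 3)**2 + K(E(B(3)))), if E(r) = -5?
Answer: 48336/5 ≈ 9667.2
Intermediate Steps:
B(p) = 0
K(z) = -19/z
114*((12 - 3)**2 + K(E(B(3)))) = 114*((12 - 3)**2 - 19/(-5)) = 114*(9**2 - 19*(-1/5)) = 114*(81 + 19/5) = 114*(424/5) = 48336/5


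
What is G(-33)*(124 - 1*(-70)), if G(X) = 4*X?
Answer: -25608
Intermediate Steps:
G(-33)*(124 - 1*(-70)) = (4*(-33))*(124 - 1*(-70)) = -132*(124 + 70) = -132*194 = -25608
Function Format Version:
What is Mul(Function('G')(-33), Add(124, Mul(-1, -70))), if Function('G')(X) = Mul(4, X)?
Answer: -25608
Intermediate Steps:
Mul(Function('G')(-33), Add(124, Mul(-1, -70))) = Mul(Mul(4, -33), Add(124, Mul(-1, -70))) = Mul(-132, Add(124, 70)) = Mul(-132, 194) = -25608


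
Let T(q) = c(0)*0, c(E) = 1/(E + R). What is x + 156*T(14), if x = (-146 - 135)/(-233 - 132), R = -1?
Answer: 281/365 ≈ 0.76986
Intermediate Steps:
x = 281/365 (x = -281/(-365) = -281*(-1/365) = 281/365 ≈ 0.76986)
c(E) = 1/(-1 + E) (c(E) = 1/(E - 1) = 1/(-1 + E))
T(q) = 0 (T(q) = 0/(-1 + 0) = 0/(-1) = -1*0 = 0)
x + 156*T(14) = 281/365 + 156*0 = 281/365 + 0 = 281/365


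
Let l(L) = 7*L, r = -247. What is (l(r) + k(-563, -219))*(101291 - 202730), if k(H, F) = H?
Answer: 232498188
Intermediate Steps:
(l(r) + k(-563, -219))*(101291 - 202730) = (7*(-247) - 563)*(101291 - 202730) = (-1729 - 563)*(-101439) = -2292*(-101439) = 232498188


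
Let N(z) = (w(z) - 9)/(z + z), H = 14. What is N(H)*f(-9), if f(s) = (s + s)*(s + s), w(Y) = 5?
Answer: -324/7 ≈ -46.286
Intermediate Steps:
N(z) = -2/z (N(z) = (5 - 9)/(z + z) = -4*1/(2*z) = -2/z)
f(s) = 4*s² (f(s) = (2*s)*(2*s) = 4*s²)
N(H)*f(-9) = (-2/14)*(4*(-9)²) = (-2*1/14)*(4*81) = -⅐*324 = -324/7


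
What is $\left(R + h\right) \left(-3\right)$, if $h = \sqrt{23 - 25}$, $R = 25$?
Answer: $-75 - 3 i \sqrt{2} \approx -75.0 - 4.2426 i$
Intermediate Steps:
$h = i \sqrt{2}$ ($h = \sqrt{-2} = i \sqrt{2} \approx 1.4142 i$)
$\left(R + h\right) \left(-3\right) = \left(25 + i \sqrt{2}\right) \left(-3\right) = -75 - 3 i \sqrt{2}$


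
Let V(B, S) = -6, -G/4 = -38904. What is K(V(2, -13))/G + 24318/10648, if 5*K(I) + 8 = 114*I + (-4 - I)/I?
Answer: 7092741553/3106873440 ≈ 2.2829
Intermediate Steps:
G = 155616 (G = -4*(-38904) = 155616)
K(I) = -8/5 + 114*I/5 + (-4 - I)/(5*I) (K(I) = -8/5 + (114*I + (-4 - I)/I)/5 = -8/5 + (114*I/5 + (-4 - I)/(5*I)) = -8/5 + 114*I/5 + (-4 - I)/(5*I))
K(V(2, -13))/G + 24318/10648 = ((⅕)*(-4 + 3*(-6)*(-3 + 38*(-6)))/(-6))/155616 + 24318/10648 = ((⅕)*(-⅙)*(-4 + 3*(-6)*(-3 - 228)))*(1/155616) + 24318*(1/10648) = ((⅕)*(-⅙)*(-4 + 3*(-6)*(-231)))*(1/155616) + 12159/5324 = ((⅕)*(-⅙)*(-4 + 4158))*(1/155616) + 12159/5324 = ((⅕)*(-⅙)*4154)*(1/155616) + 12159/5324 = -2077/15*1/155616 + 12159/5324 = -2077/2334240 + 12159/5324 = 7092741553/3106873440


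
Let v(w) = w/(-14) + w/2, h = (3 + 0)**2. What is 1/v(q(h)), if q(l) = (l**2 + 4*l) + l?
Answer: 1/54 ≈ 0.018519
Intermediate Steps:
h = 9 (h = 3**2 = 9)
q(l) = l**2 + 5*l
v(w) = 3*w/7 (v(w) = w*(-1/14) + w*(1/2) = -w/14 + w/2 = 3*w/7)
1/v(q(h)) = 1/(3*(9*(5 + 9))/7) = 1/(3*(9*14)/7) = 1/((3/7)*126) = 1/54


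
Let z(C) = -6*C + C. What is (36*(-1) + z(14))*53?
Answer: -5618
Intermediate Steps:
z(C) = -5*C
(36*(-1) + z(14))*53 = (36*(-1) - 5*14)*53 = (-36 - 70)*53 = -106*53 = -5618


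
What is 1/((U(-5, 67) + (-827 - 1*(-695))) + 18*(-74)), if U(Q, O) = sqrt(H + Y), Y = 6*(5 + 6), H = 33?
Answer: -488/714399 - sqrt(11)/714399 ≈ -0.00068773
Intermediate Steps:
Y = 66 (Y = 6*11 = 66)
U(Q, O) = 3*sqrt(11) (U(Q, O) = sqrt(33 + 66) = sqrt(99) = 3*sqrt(11))
1/((U(-5, 67) + (-827 - 1*(-695))) + 18*(-74)) = 1/((3*sqrt(11) + (-827 - 1*(-695))) + 18*(-74)) = 1/((3*sqrt(11) + (-827 + 695)) - 1332) = 1/((3*sqrt(11) - 132) - 1332) = 1/((-132 + 3*sqrt(11)) - 1332) = 1/(-1464 + 3*sqrt(11))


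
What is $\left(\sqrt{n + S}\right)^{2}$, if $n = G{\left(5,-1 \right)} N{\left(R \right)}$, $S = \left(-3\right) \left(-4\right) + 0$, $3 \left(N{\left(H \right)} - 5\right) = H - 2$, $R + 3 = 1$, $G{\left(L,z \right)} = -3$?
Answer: $1$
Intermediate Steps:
$R = -2$ ($R = -3 + 1 = -2$)
$N{\left(H \right)} = \frac{13}{3} + \frac{H}{3}$ ($N{\left(H \right)} = 5 + \frac{H - 2}{3} = 5 + \frac{-2 + H}{3} = 5 + \left(- \frac{2}{3} + \frac{H}{3}\right) = \frac{13}{3} + \frac{H}{3}$)
$S = 12$ ($S = 12 + 0 = 12$)
$n = -11$ ($n = - 3 \left(\frac{13}{3} + \frac{1}{3} \left(-2\right)\right) = - 3 \left(\frac{13}{3} - \frac{2}{3}\right) = \left(-3\right) \frac{11}{3} = -11$)
$\left(\sqrt{n + S}\right)^{2} = \left(\sqrt{-11 + 12}\right)^{2} = \left(\sqrt{1}\right)^{2} = 1^{2} = 1$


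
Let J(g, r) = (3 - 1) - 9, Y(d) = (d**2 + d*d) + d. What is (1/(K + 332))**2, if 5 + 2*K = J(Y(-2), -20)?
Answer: 1/106276 ≈ 9.4095e-6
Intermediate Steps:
Y(d) = d + 2*d**2 (Y(d) = (d**2 + d**2) + d = 2*d**2 + d = d + 2*d**2)
J(g, r) = -7 (J(g, r) = 2 - 9 = -7)
K = -6 (K = -5/2 + (1/2)*(-7) = -5/2 - 7/2 = -6)
(1/(K + 332))**2 = (1/(-6 + 332))**2 = (1/326)**2 = 1/106276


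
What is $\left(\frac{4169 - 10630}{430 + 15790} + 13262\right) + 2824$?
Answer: $\frac{260908459}{16220} \approx 16086.0$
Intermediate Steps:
$\left(\frac{4169 - 10630}{430 + 15790} + 13262\right) + 2824 = \left(- \frac{6461}{16220} + 13262\right) + 2824 = \frac{215103179}{16220} + 2824 = \frac{260908459}{16220}$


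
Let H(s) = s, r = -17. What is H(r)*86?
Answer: -1462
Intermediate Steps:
H(r)*86 = -17*86 = -1462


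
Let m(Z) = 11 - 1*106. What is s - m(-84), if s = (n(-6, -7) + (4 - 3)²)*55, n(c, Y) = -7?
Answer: -235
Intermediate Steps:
m(Z) = -95 (m(Z) = 11 - 106 = -95)
s = -330 (s = (-7 + (4 - 3)²)*55 = (-7 + 1²)*55 = (-7 + 1)*55 = -6*55 = -330)
s - m(-84) = -330 - 1*(-95) = -330 + 95 = -235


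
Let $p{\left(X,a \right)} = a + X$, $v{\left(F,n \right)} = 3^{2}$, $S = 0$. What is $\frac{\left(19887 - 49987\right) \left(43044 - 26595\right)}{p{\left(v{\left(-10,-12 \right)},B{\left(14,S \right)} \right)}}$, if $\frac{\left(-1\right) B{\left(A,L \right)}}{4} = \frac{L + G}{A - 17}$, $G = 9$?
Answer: $-23576900$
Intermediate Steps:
$v{\left(F,n \right)} = 9$
$B{\left(A,L \right)} = - \frac{4 \left(9 + L\right)}{-17 + A}$ ($B{\left(A,L \right)} = - 4 \frac{L + 9}{A - 17} = - 4 \frac{9 + L}{-17 + A} = - \frac{4 \left(9 + L\right)}{-17 + A}$)
$p{\left(X,a \right)} = X + a$
$\frac{\left(19887 - 49987\right) \left(43044 - 26595\right)}{p{\left(v{\left(-10,-12 \right)},B{\left(14,S \right)} \right)}} = \frac{\left(19887 - 49987\right) \left(43044 - 26595\right)}{9 + \frac{4 \left(-9 - 0\right)}{-17 + 14}} = \frac{\left(-30100\right) 16449}{9 + \frac{4 \left(-9 + 0\right)}{-3}} = - \frac{495114900}{9 + 4 \left(- \frac{1}{3}\right) \left(-9\right)} = - \frac{495114900}{9 + 12} = - \frac{495114900}{21} = \left(-495114900\right) \frac{1}{21} = -23576900$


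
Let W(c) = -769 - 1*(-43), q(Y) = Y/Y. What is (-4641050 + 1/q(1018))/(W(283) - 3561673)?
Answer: 4641049/3562399 ≈ 1.3028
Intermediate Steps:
q(Y) = 1
W(c) = -726 (W(c) = -769 + 43 = -726)
(-4641050 + 1/q(1018))/(W(283) - 3561673) = (-4641050 + 1/1)/(-726 - 3561673) = (-4641050 + 1)/(-3562399) = -4641049*(-1/3562399) = 4641049/3562399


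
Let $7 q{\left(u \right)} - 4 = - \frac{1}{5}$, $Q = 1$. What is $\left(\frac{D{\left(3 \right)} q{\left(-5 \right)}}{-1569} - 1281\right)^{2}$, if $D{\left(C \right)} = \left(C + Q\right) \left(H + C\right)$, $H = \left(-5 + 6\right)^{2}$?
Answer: $\frac{4948618666123561}{3015657225} \approx 1.641 \cdot 10^{6}$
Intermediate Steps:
$H = 1$ ($H = 1^{2} = 1$)
$q{\left(u \right)} = \frac{19}{35}$ ($q{\left(u \right)} = \frac{4}{7} + \frac{\left(-1\right) \frac{1}{5}}{7} = \frac{4}{7} + \frac{1}{7} \left(- \frac{1}{5}\right) = \frac{4}{7} - \frac{1}{35} = \frac{19}{35}$)
$D{\left(C \right)} = \left(1 + C\right)^{2}$ ($D{\left(C \right)} = \left(C + 1\right) \left(1 + C\right) = \left(1 + C\right) \left(1 + C\right) = \left(1 + C\right)^{2}$)
$\left(\frac{D{\left(3 \right)} q{\left(-5 \right)}}{-1569} - 1281\right)^{2} = \left(\frac{\left(1 + 3^{2} + 2 \cdot 3\right) \frac{19}{35}}{-1569} - 1281\right)^{2} = \left(\left(1 + 9 + 6\right) \frac{19}{35} \left(- \frac{1}{1569}\right) - 1281\right)^{2} = \left(16 \cdot \frac{19}{35} \left(- \frac{1}{1569}\right) - 1281\right)^{2} = \left(\frac{304}{35} \left(- \frac{1}{1569}\right) - 1281\right)^{2} = \left(- \frac{304}{54915} - 1281\right)^{2} = \left(- \frac{70346419}{54915}\right)^{2} = \frac{4948618666123561}{3015657225}$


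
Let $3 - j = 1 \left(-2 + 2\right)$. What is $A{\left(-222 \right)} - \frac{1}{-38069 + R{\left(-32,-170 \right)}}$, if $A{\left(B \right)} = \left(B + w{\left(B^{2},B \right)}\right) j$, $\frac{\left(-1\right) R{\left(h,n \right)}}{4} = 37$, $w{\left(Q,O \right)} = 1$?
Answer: $- \frac{25337870}{38217} \approx -663.0$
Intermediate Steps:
$j = 3$ ($j = 3 - 1 \left(-2 + 2\right) = 3 - 1 \cdot 0 = 3 - 0 = 3 + 0 = 3$)
$R{\left(h,n \right)} = -148$ ($R{\left(h,n \right)} = \left(-4\right) 37 = -148$)
$A{\left(B \right)} = 3 + 3 B$ ($A{\left(B \right)} = \left(B + 1\right) 3 = \left(1 + B\right) 3 = 3 + 3 B$)
$A{\left(-222 \right)} - \frac{1}{-38069 + R{\left(-32,-170 \right)}} = \left(3 + 3 \left(-222\right)\right) - \frac{1}{-38069 - 148} = \left(3 - 666\right) - \frac{1}{-38217} = -663 - - \frac{1}{38217} = -663 + \frac{1}{38217} = - \frac{25337870}{38217}$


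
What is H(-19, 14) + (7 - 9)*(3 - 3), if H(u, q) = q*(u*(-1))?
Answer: 266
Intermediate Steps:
H(u, q) = -q*u (H(u, q) = q*(-u) = -q*u)
H(-19, 14) + (7 - 9)*(3 - 3) = -1*14*(-19) + (7 - 9)*(3 - 3) = 266 - 2*0 = 266 + 0 = 266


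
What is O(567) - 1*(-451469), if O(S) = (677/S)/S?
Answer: 145142318018/321489 ≈ 4.5147e+5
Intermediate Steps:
O(S) = 677/S**2
O(567) - 1*(-451469) = 677/567**2 - 1*(-451469) = 677*(1/321489) + 451469 = 677/321489 + 451469 = 145142318018/321489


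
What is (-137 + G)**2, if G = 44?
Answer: 8649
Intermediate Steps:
(-137 + G)**2 = (-137 + 44)**2 = (-93)**2 = 8649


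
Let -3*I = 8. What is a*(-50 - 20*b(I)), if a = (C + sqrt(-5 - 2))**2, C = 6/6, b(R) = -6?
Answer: -420 + 140*I*sqrt(7) ≈ -420.0 + 370.41*I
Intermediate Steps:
I = -8/3 (I = -1/3*8 = -8/3 ≈ -2.6667)
C = 1 (C = 6*(1/6) = 1)
a = (1 + I*sqrt(7))**2 (a = (1 + sqrt(-5 - 2))**2 = (1 + sqrt(-7))**2 = (1 + I*sqrt(7))**2 ≈ -6.0 + 5.2915*I)
a*(-50 - 20*b(I)) = (1 + I*sqrt(7))**2*(-50 - 20*(-6)) = (1 + I*sqrt(7))**2*(-50 + 120) = (1 + I*sqrt(7))**2*70 = 70*(1 + I*sqrt(7))**2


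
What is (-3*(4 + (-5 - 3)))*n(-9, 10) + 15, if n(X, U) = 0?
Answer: 15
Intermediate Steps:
(-3*(4 + (-5 - 3)))*n(-9, 10) + 15 = -3*(4 + (-5 - 3))*0 + 15 = -3*(4 - 8)*0 + 15 = -3*(-4)*0 + 15 = 12*0 + 15 = 0 + 15 = 15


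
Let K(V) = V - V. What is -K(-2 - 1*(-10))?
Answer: 0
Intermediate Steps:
K(V) = 0
-K(-2 - 1*(-10)) = -1*0 = 0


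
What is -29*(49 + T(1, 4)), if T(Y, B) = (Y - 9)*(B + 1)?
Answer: -261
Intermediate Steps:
T(Y, B) = (1 + B)*(-9 + Y) (T(Y, B) = (-9 + Y)*(1 + B) = (1 + B)*(-9 + Y))
-29*(49 + T(1, 4)) = -29*(49 + (-9 + 1 - 9*4 + 4*1)) = -29*(49 + (-9 + 1 - 36 + 4)) = -29*(49 - 40) = -29*9 = -261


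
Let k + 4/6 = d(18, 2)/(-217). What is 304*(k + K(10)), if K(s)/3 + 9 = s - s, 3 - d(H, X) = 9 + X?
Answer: -5468048/651 ≈ -8399.5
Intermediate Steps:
d(H, X) = -6 - X (d(H, X) = 3 - (9 + X) = 3 + (-9 - X) = -6 - X)
K(s) = -27 (K(s) = -27 + 3*(s - s) = -27 + 3*0 = -27 + 0 = -27)
k = -410/651 (k = -2/3 + (-6 - 1*2)/(-217) = -2/3 + (-6 - 2)*(-1/217) = -2/3 - 8*(-1/217) = -2/3 + 8/217 = -410/651 ≈ -0.62980)
304*(k + K(10)) = 304*(-410/651 - 27) = 304*(-17987/651) = -5468048/651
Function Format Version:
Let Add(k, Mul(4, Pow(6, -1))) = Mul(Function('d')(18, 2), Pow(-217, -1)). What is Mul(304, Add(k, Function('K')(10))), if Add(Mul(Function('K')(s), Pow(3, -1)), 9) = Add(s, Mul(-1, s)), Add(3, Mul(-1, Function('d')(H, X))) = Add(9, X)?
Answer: Rational(-5468048, 651) ≈ -8399.5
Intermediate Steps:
Function('d')(H, X) = Add(-6, Mul(-1, X)) (Function('d')(H, X) = Add(3, Mul(-1, Add(9, X))) = Add(3, Add(-9, Mul(-1, X))) = Add(-6, Mul(-1, X)))
Function('K')(s) = -27 (Function('K')(s) = Add(-27, Mul(3, Add(s, Mul(-1, s)))) = Add(-27, Mul(3, 0)) = Add(-27, 0) = -27)
k = Rational(-410, 651) (k = Add(Rational(-2, 3), Mul(Add(-6, Mul(-1, 2)), Pow(-217, -1))) = Add(Rational(-2, 3), Mul(Add(-6, -2), Rational(-1, 217))) = Add(Rational(-2, 3), Mul(-8, Rational(-1, 217))) = Add(Rational(-2, 3), Rational(8, 217)) = Rational(-410, 651) ≈ -0.62980)
Mul(304, Add(k, Function('K')(10))) = Mul(304, Add(Rational(-410, 651), -27)) = Mul(304, Rational(-17987, 651)) = Rational(-5468048, 651)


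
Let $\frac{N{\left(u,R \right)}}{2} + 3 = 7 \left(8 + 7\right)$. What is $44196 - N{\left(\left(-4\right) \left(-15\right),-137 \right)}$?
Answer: $43992$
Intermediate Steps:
$N{\left(u,R \right)} = 204$ ($N{\left(u,R \right)} = -6 + 2 \cdot 7 \left(8 + 7\right) = -6 + 2 \cdot 7 \cdot 15 = -6 + 2 \cdot 105 = -6 + 210 = 204$)
$44196 - N{\left(\left(-4\right) \left(-15\right),-137 \right)} = 44196 - 204 = 43992$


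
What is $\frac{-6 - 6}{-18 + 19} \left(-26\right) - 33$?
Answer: $279$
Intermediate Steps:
$\frac{-6 - 6}{-18 + 19} \left(-26\right) - 33 = - \frac{12}{1} \left(-26\right) - 33 = \left(-12\right) 1 \left(-26\right) - 33 = \left(-12\right) \left(-26\right) - 33 = 312 - 33 = 279$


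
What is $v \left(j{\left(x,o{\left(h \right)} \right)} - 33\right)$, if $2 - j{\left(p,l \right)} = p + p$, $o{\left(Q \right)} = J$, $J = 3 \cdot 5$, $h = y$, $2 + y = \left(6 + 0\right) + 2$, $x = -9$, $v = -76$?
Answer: $988$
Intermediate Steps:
$y = 6$ ($y = -2 + \left(\left(6 + 0\right) + 2\right) = -2 + \left(6 + 2\right) = -2 + 8 = 6$)
$h = 6$
$J = 15$
$o{\left(Q \right)} = 15$
$j{\left(p,l \right)} = 2 - 2 p$ ($j{\left(p,l \right)} = 2 - \left(p + p\right) = 2 - 2 p$)
$v \left(j{\left(x,o{\left(h \right)} \right)} - 33\right) = - 76 \left(\left(2 - -18\right) - 33\right) = - 76 \left(\left(2 + 18\right) - 33\right) = - 76 \left(20 - 33\right) = \left(-76\right) \left(-13\right) = 988$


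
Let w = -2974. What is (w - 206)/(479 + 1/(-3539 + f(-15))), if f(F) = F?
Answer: -753448/113491 ≈ -6.6388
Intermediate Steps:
(w - 206)/(479 + 1/(-3539 + f(-15))) = (-2974 - 206)/(479 + 1/(-3539 - 15)) = -3180/(479 + 1/(-3554)) = -3180/(479 - 1/3554) = -3180/1702365/3554 = -3180*3554/1702365 = -753448/113491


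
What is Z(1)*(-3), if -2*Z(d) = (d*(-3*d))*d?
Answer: -9/2 ≈ -4.5000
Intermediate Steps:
Z(d) = 3*d³/2 (Z(d) = -d*(-3*d)*d/2 = -(-3*d²)*d/2 = -(-3)*d³/2 = 3*d³/2)
Z(1)*(-3) = ((3/2)*1³)*(-3) = ((3/2)*1)*(-3) = (3/2)*(-3) = -9/2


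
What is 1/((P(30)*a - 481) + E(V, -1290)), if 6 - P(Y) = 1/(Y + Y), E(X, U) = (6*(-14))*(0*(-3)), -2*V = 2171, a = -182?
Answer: -30/47099 ≈ -0.00063696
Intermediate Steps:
V = -2171/2 (V = -½*2171 = -2171/2 ≈ -1085.5)
E(X, U) = 0 (E(X, U) = -84*0 = 0)
P(Y) = 6 - 1/(2*Y) (P(Y) = 6 - 1/(Y + Y) = 6 - 1/(2*Y))
1/((P(30)*a - 481) + E(V, -1290)) = 1/(((6 - ½/30)*(-182) - 481) + 0) = 1/(((6 - ½*1/30)*(-182) - 481) + 0) = 1/(((6 - 1/60)*(-182) - 481) + 0) = 1/(((359/60)*(-182) - 481) + 0) = 1/((-32669/30 - 481) + 0) = 1/(-47099/30 + 0) = 1/(-47099/30) = -30/47099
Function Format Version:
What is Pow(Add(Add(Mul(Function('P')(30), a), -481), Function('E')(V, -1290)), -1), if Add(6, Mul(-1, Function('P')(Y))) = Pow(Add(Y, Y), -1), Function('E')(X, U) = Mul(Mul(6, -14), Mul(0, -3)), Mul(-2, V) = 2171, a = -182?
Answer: Rational(-30, 47099) ≈ -0.00063696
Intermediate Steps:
V = Rational(-2171, 2) (V = Mul(Rational(-1, 2), 2171) = Rational(-2171, 2) ≈ -1085.5)
Function('E')(X, U) = 0 (Function('E')(X, U) = Mul(-84, 0) = 0)
Function('P')(Y) = Add(6, Mul(Rational(-1, 2), Pow(Y, -1))) (Function('P')(Y) = Add(6, Mul(-1, Pow(Add(Y, Y), -1))) = Add(6, Mul(-1, Pow(Mul(2, Y), -1))) = Add(6, Mul(-1, Mul(Rational(1, 2), Pow(Y, -1)))) = Add(6, Mul(Rational(-1, 2), Pow(Y, -1))))
Pow(Add(Add(Mul(Function('P')(30), a), -481), Function('E')(V, -1290)), -1) = Pow(Add(Add(Mul(Add(6, Mul(Rational(-1, 2), Pow(30, -1))), -182), -481), 0), -1) = Pow(Add(Add(Mul(Add(6, Mul(Rational(-1, 2), Rational(1, 30))), -182), -481), 0), -1) = Pow(Add(Add(Mul(Add(6, Rational(-1, 60)), -182), -481), 0), -1) = Pow(Add(Add(Mul(Rational(359, 60), -182), -481), 0), -1) = Pow(Add(Add(Rational(-32669, 30), -481), 0), -1) = Pow(Add(Rational(-47099, 30), 0), -1) = Pow(Rational(-47099, 30), -1) = Rational(-30, 47099)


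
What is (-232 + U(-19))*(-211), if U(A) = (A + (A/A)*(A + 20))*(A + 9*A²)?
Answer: 12316492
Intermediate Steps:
U(A) = (20 + 2*A)*(A + 9*A²) (U(A) = (A + 1*(20 + A))*(A + 9*A²) = (A + (20 + A))*(A + 9*A²) = (20 + 2*A)*(A + 9*A²))
(-232 + U(-19))*(-211) = (-232 + 2*(-19)*(10 + 9*(-19)² + 91*(-19)))*(-211) = (-232 + 2*(-19)*(10 + 9*361 - 1729))*(-211) = (-232 + 2*(-19)*(10 + 3249 - 1729))*(-211) = (-232 + 2*(-19)*1530)*(-211) = (-232 - 58140)*(-211) = -58372*(-211) = 12316492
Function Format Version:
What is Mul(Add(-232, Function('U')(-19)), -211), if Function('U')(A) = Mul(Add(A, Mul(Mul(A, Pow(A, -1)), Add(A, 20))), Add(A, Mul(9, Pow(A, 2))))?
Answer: 12316492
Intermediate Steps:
Function('U')(A) = Mul(Add(20, Mul(2, A)), Add(A, Mul(9, Pow(A, 2)))) (Function('U')(A) = Mul(Add(A, Mul(1, Add(20, A))), Add(A, Mul(9, Pow(A, 2)))) = Mul(Add(A, Add(20, A)), Add(A, Mul(9, Pow(A, 2)))) = Mul(Add(20, Mul(2, A)), Add(A, Mul(9, Pow(A, 2)))))
Mul(Add(-232, Function('U')(-19)), -211) = Mul(Add(-232, Mul(2, -19, Add(10, Mul(9, Pow(-19, 2)), Mul(91, -19)))), -211) = Mul(Add(-232, Mul(2, -19, Add(10, Mul(9, 361), -1729))), -211) = Mul(Add(-232, Mul(2, -19, Add(10, 3249, -1729))), -211) = Mul(Add(-232, Mul(2, -19, 1530)), -211) = Mul(Add(-232, -58140), -211) = Mul(-58372, -211) = 12316492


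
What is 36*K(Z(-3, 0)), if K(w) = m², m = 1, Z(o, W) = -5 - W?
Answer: 36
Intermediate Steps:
K(w) = 1 (K(w) = 1² = 1)
36*K(Z(-3, 0)) = 36*1 = 36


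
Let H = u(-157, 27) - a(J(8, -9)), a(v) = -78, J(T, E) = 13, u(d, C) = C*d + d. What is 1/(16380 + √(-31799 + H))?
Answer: 1820/29815613 - I*√4013/89446839 ≈ 6.1042e-5 - 7.0822e-7*I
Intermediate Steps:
u(d, C) = d + C*d
H = -4318 (H = -157*(1 + 27) - 1*(-78) = -157*28 + 78 = -4396 + 78 = -4318)
1/(16380 + √(-31799 + H)) = 1/(16380 + √(-31799 - 4318)) = 1/(16380 + √(-36117)) = 1/(16380 + 3*I*√4013)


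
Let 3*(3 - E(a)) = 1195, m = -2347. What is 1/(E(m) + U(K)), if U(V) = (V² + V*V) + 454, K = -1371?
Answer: 3/11278022 ≈ 2.6600e-7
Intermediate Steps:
U(V) = 454 + 2*V² (U(V) = (V² + V²) + 454 = 2*V² + 454 = 454 + 2*V²)
E(a) = -1186/3 (E(a) = 3 - ⅓*1195 = 3 - 1195/3 = -1186/3)
1/(E(m) + U(K)) = 1/(-1186/3 + (454 + 2*(-1371)²)) = 1/(-1186/3 + (454 + 2*1879641)) = 1/(-1186/3 + (454 + 3759282)) = 1/(-1186/3 + 3759736) = 1/(11278022/3) = 3/11278022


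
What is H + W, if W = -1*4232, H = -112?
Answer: -4344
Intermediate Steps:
W = -4232
H + W = -112 - 4232 = -4344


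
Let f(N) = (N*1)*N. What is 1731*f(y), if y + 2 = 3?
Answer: 1731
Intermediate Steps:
y = 1 (y = -2 + 3 = 1)
f(N) = N² (f(N) = N*N = N²)
1731*f(y) = 1731*1² = 1731*1 = 1731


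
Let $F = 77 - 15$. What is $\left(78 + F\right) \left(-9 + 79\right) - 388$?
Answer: $9412$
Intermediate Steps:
$F = 62$ ($F = 77 - 15 = 62$)
$\left(78 + F\right) \left(-9 + 79\right) - 388 = \left(78 + 62\right) \left(-9 + 79\right) - 388 = 140 \cdot 70 - 388 = 9800 - 388 = 9412$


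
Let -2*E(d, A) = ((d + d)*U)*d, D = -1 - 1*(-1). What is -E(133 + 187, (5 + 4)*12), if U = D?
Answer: 0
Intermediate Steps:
D = 0 (D = -1 + 1 = 0)
U = 0
E(d, A) = 0 (E(d, A) = -(d + d)*0*d/2 = -(2*d)*0*d/2 = -0*d = -1/2*0 = 0)
-E(133 + 187, (5 + 4)*12) = -1*0 = 0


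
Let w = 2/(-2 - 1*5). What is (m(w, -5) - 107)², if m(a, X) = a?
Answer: 564001/49 ≈ 11510.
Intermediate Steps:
w = -2/7 (w = 2/(-2 - 5) = 2/(-7) = 2*(-⅐) = -2/7 ≈ -0.28571)
(m(w, -5) - 107)² = (-2/7 - 107)² = (-751/7)² = 564001/49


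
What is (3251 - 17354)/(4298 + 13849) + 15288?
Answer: 92472411/6049 ≈ 15287.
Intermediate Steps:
(3251 - 17354)/(4298 + 13849) + 15288 = -14103/18147 + 15288 = -14103*1/18147 + 15288 = -4701/6049 + 15288 = 92472411/6049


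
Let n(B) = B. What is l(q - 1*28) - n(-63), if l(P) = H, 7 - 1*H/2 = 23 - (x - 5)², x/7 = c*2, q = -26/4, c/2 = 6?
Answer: 53169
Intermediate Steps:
c = 12 (c = 2*6 = 12)
q = -13/2 (q = -26*¼ = -13/2 ≈ -6.5000)
x = 168 (x = 7*(12*2) = 7*24 = 168)
H = 53106 (H = 14 - 2*(23 - (168 - 5)²) = 14 - 2*(23 - 1*163²) = 14 - 2*(23 - 1*26569) = 14 - 2*(23 - 26569) = 14 - 2*(-26546) = 14 + 53092 = 53106)
l(P) = 53106
l(q - 1*28) - n(-63) = 53106 - 1*(-63) = 53106 + 63 = 53169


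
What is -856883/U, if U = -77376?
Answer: 856883/77376 ≈ 11.074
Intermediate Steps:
-856883/U = -856883/(-77376) = -856883*(-1/77376) = 856883/77376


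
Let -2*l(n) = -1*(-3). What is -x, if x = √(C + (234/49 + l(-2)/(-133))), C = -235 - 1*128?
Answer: -I*√25345734/266 ≈ -18.927*I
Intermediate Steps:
C = -363 (C = -235 - 128 = -363)
l(n) = -3/2 (l(n) = -(-1)*(-3)/2 = -½*3 = -3/2)
x = I*√25345734/266 (x = √(-363 + (234/49 - 3/2/(-133))) = √(-363 + (234*(1/49) - 3/2*(-1/133))) = √(-363 + (234/49 + 3/266)) = √(-363 + 8913/1862) = √(-666993/1862) = I*√25345734/266 ≈ 18.927*I)
-x = -I*√25345734/266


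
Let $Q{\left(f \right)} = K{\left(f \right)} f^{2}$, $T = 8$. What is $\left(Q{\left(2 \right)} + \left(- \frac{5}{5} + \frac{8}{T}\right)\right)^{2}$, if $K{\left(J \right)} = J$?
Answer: $64$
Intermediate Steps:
$Q{\left(f \right)} = f^{3}$ ($Q{\left(f \right)} = f f^{2} = f^{3}$)
$\left(Q{\left(2 \right)} + \left(- \frac{5}{5} + \frac{8}{T}\right)\right)^{2} = \left(2^{3} + \left(- \frac{5}{5} + \frac{8}{8}\right)\right)^{2} = \left(8 + \left(\left(-5\right) \frac{1}{5} + 8 \cdot \frac{1}{8}\right)\right)^{2} = \left(8 + \left(-1 + 1\right)\right)^{2} = \left(8 + 0\right)^{2} = 8^{2} = 64$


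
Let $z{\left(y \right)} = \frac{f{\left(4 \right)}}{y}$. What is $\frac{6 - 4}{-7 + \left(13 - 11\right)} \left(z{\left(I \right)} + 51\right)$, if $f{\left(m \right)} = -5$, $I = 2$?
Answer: $- \frac{97}{5} \approx -19.4$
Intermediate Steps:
$z{\left(y \right)} = - \frac{5}{y}$
$\frac{6 - 4}{-7 + \left(13 - 11\right)} \left(z{\left(I \right)} + 51\right) = \frac{6 - 4}{-7 + \left(13 - 11\right)} \left(- \frac{5}{2} + 51\right) = \frac{2}{-7 + 2} \left(\left(-5\right) \frac{1}{2} + 51\right) = \frac{2}{-5} \left(- \frac{5}{2} + 51\right) = 2 \left(- \frac{1}{5}\right) \frac{97}{2} = \left(- \frac{2}{5}\right) \frac{97}{2} = - \frac{97}{5}$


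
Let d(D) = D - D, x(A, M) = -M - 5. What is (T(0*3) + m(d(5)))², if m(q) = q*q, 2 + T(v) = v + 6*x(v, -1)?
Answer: 676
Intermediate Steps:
x(A, M) = -5 - M
d(D) = 0
T(v) = -26 + v (T(v) = -2 + (v + 6*(-5 - 1*(-1))) = -2 + (v + 6*(-5 + 1)) = -2 + (v + 6*(-4)) = -2 + (v - 24) = -2 + (-24 + v) = -26 + v)
m(q) = q²
(T(0*3) + m(d(5)))² = ((-26 + 0*3) + 0²)² = ((-26 + 0) + 0)² = (-26 + 0)² = (-26)² = 676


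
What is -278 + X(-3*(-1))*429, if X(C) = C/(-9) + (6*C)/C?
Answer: 2153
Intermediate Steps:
X(C) = 6 - C/9 (X(C) = C*(-1/9) + 6 = -C/9 + 6 = 6 - C/9)
-278 + X(-3*(-1))*429 = -278 + (6 - (-1)*(-1)/3)*429 = -278 + (6 - 1/9*3)*429 = -278 + (6 - 1/3)*429 = -278 + (17/3)*429 = -278 + 2431 = 2153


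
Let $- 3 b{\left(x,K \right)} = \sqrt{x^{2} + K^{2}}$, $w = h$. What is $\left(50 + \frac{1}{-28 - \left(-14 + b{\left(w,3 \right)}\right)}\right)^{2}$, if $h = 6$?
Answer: $\frac{90935301}{36481} - \frac{19072 \sqrt{5}}{36481} \approx 2491.5$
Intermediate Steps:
$w = 6$
$b{\left(x,K \right)} = - \frac{\sqrt{K^{2} + x^{2}}}{3}$ ($b{\left(x,K \right)} = - \frac{\sqrt{x^{2} + K^{2}}}{3} = - \frac{\sqrt{K^{2} + x^{2}}}{3}$)
$\left(50 + \frac{1}{-28 - \left(-14 + b{\left(w,3 \right)}\right)}\right)^{2} = \left(50 + \frac{1}{-28 + \left(14 - - \frac{\sqrt{3^{2} + 6^{2}}}{3}\right)}\right)^{2} = \left(50 + \frac{1}{-28 + \left(14 - - \frac{\sqrt{9 + 36}}{3}\right)}\right)^{2} = \left(50 + \frac{1}{-28 + \left(14 - - \frac{\sqrt{45}}{3}\right)}\right)^{2} = \left(50 + \frac{1}{-28 + \left(14 - - \frac{3 \sqrt{5}}{3}\right)}\right)^{2} = \left(50 + \frac{1}{-28 + \left(14 - - \sqrt{5}\right)}\right)^{2} = \left(50 + \frac{1}{-28 + \left(14 + \sqrt{5}\right)}\right)^{2} = \left(50 + \frac{1}{-14 + \sqrt{5}}\right)^{2}$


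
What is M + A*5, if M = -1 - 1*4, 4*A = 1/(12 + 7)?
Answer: -375/76 ≈ -4.9342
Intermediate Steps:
A = 1/76 (A = 1/(4*(12 + 7)) = (1/4)/19 = (1/4)*(1/19) = 1/76 ≈ 0.013158)
M = -5 (M = -1 - 4 = -5)
M + A*5 = -5 + (1/76)*5 = -5 + 5/76 = -375/76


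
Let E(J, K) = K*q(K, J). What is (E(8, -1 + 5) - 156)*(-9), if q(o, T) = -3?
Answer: 1512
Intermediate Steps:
E(J, K) = -3*K (E(J, K) = K*(-3) = -3*K)
(E(8, -1 + 5) - 156)*(-9) = (-3*(-1 + 5) - 156)*(-9) = (-3*4 - 156)*(-9) = (-12 - 156)*(-9) = -168*(-9) = 1512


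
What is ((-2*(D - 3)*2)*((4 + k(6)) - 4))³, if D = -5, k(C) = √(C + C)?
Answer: 786432*√3 ≈ 1.3621e+6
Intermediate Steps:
k(C) = √2*√C (k(C) = √(2*C) = √2*√C)
((-2*(D - 3)*2)*((4 + k(6)) - 4))³ = ((-2*(-5 - 3)*2)*((4 + √2*√6) - 4))³ = ((-2*(-8)*2)*((4 + 2*√3) - 4))³ = ((16*2)*(2*√3))³ = (32*(2*√3))³ = (64*√3)³ = 786432*√3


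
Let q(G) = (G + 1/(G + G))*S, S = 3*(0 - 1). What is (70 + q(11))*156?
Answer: 63258/11 ≈ 5750.7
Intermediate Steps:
S = -3 (S = 3*(-1) = -3)
q(G) = -3*G - 3/(2*G) (q(G) = (G + 1/(G + G))*(-3) = (G + 1/(2*G))*(-3) = -3*G - 3/(2*G))
(70 + q(11))*156 = (70 + (-3*11 - 3/2/11))*156 = (70 + (-33 - 3/2*1/11))*156 = (70 + (-33 - 3/22))*156 = (70 - 729/22)*156 = (811/22)*156 = 63258/11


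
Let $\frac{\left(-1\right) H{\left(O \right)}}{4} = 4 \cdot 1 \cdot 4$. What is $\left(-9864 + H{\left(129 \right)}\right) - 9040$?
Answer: $-18968$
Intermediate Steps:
$H{\left(O \right)} = -64$ ($H{\left(O \right)} = - 4 \cdot 4 \cdot 1 \cdot 4 = - 4 \cdot 4 \cdot 4 = \left(-4\right) 16 = -64$)
$\left(-9864 + H{\left(129 \right)}\right) - 9040 = \left(-9864 - 64\right) - 9040 = -9928 - 9040 = -18968$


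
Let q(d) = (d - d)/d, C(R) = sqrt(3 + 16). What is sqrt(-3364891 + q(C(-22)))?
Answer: I*sqrt(3364891) ≈ 1834.4*I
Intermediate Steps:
C(R) = sqrt(19)
q(d) = 0 (q(d) = 0/d = 0)
sqrt(-3364891 + q(C(-22))) = sqrt(-3364891 + 0) = sqrt(-3364891) = I*sqrt(3364891)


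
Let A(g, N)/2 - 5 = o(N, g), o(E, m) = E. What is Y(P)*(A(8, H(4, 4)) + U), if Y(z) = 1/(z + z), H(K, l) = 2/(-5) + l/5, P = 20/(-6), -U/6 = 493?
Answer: 11052/25 ≈ 442.08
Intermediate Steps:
U = -2958 (U = -6*493 = -2958)
P = -10/3 (P = 20*(-1/6) = -10/3 ≈ -3.3333)
H(K, l) = -2/5 + l/5 (H(K, l) = 2*(-1/5) + l*(1/5) = -2/5 + l/5)
A(g, N) = 10 + 2*N
Y(z) = 1/(2*z)
Y(P)*(A(8, H(4, 4)) + U) = (1/(2*(-10/3)))*((10 + 2*(-2/5 + (1/5)*4)) - 2958) = ((1/2)*(-3/10))*((10 + 2*(-2/5 + 4/5)) - 2958) = -3*((10 + 2*(2/5)) - 2958)/20 = -3*((10 + 4/5) - 2958)/20 = -3*(54/5 - 2958)/20 = -3/20*(-14736/5) = 11052/25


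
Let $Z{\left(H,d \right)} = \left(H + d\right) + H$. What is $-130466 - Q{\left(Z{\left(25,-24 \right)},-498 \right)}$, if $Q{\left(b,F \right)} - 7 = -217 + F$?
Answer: $-129758$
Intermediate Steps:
$Z{\left(H,d \right)} = d + 2 H$
$Q{\left(b,F \right)} = -210 + F$ ($Q{\left(b,F \right)} = 7 + \left(-217 + F\right) = -210 + F$)
$-130466 - Q{\left(Z{\left(25,-24 \right)},-498 \right)} = -130466 - \left(-210 - 498\right) = -130466 - -708 = -130466 + 708 = -129758$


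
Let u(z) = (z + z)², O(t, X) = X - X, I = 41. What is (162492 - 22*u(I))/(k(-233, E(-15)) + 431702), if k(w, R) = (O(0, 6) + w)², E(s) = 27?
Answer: 1324/44181 ≈ 0.029968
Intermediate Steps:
O(t, X) = 0
k(w, R) = w² (k(w, R) = (0 + w)² = w²)
u(z) = 4*z² (u(z) = (2*z)² = 4*z²)
(162492 - 22*u(I))/(k(-233, E(-15)) + 431702) = (162492 - 88*41²)/((-233)² + 431702) = (162492 - 88*1681)/(54289 + 431702) = (162492 - 22*6724)/485991 = (162492 - 147928)*(1/485991) = 14564*(1/485991) = 1324/44181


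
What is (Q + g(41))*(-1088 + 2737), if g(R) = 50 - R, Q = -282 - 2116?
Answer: -3939461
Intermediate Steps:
Q = -2398
(Q + g(41))*(-1088 + 2737) = (-2398 + (50 - 1*41))*(-1088 + 2737) = (-2398 + (50 - 41))*1649 = (-2398 + 9)*1649 = -2389*1649 = -3939461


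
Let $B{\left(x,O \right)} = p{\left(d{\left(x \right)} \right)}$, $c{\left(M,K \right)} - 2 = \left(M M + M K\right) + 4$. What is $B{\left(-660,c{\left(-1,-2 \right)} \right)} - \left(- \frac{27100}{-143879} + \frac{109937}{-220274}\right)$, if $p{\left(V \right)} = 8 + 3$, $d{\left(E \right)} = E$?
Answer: $\frac{358469031529}{31692802846} \approx 11.311$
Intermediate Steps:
$p{\left(V \right)} = 11$
$c{\left(M,K \right)} = 6 + M^{2} + K M$ ($c{\left(M,K \right)} = 2 + \left(\left(M M + M K\right) + 4\right) = 2 + \left(\left(M^{2} + K M\right) + 4\right) = 2 + \left(4 + M^{2} + K M\right) = 6 + M^{2} + K M$)
$B{\left(x,O \right)} = 11$
$B{\left(-660,c{\left(-1,-2 \right)} \right)} - \left(- \frac{27100}{-143879} + \frac{109937}{-220274}\right) = 11 - \left(- \frac{27100}{-143879} + \frac{109937}{-220274}\right) = 11 - \left(\left(-27100\right) \left(- \frac{1}{143879}\right) + 109937 \left(- \frac{1}{220274}\right)\right) = 11 - \left(\frac{27100}{143879} - \frac{109937}{220274}\right) = 11 - - \frac{9848200223}{31692802846} = 11 + \frac{9848200223}{31692802846} = \frac{358469031529}{31692802846}$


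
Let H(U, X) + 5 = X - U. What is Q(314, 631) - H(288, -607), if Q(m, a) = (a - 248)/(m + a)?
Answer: 850883/945 ≈ 900.41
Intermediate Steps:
H(U, X) = -5 + X - U (H(U, X) = -5 + (X - U) = -5 + X - U)
Q(m, a) = (-248 + a)/(a + m)
Q(314, 631) - H(288, -607) = (-248 + 631)/(631 + 314) - (-5 - 607 - 1*288) = 383/945 - (-5 - 607 - 288) = (1/945)*383 - 1*(-900) = 383/945 + 900 = 850883/945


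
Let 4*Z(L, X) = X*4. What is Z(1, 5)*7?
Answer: 35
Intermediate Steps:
Z(L, X) = X (Z(L, X) = (X*4)/4 = (4*X)/4 = X)
Z(1, 5)*7 = 5*7 = 35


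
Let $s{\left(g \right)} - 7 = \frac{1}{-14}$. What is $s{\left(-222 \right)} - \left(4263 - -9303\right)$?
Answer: $- \frac{189827}{14} \approx -13559.0$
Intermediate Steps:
$s{\left(g \right)} = \frac{97}{14}$ ($s{\left(g \right)} = 7 + \frac{1}{-14} = 7 - \frac{1}{14} = \frac{97}{14}$)
$s{\left(-222 \right)} - \left(4263 - -9303\right) = \frac{97}{14} - \left(4263 - -9303\right) = \frac{97}{14} - \left(4263 + 9303\right) = \frac{97}{14} - 13566 = - \frac{189827}{14}$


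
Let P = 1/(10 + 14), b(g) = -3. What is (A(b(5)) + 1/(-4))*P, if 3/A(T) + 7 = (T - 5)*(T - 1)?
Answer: -13/2400 ≈ -0.0054167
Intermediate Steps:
A(T) = 3/(-7 + (-1 + T)*(-5 + T)) (A(T) = 3/(-7 + (T - 5)*(T - 1)) = 3/(-7 + (-5 + T)*(-1 + T)) = 3/(-7 + (-1 + T)*(-5 + T)))
P = 1/24 ≈ 0.041667
(A(b(5)) + 1/(-4))*P = (3/(-2 + (-3)**2 - 6*(-3)) + 1/(-4))*(1/24) = (3/(-2 + 9 + 18) - 1/4)*(1/24) = (3/25 - 1/4)*(1/24) = -13/100*1/24 = -13/2400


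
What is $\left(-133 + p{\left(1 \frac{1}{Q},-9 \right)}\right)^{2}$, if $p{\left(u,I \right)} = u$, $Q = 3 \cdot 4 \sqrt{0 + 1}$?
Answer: $\frac{2544025}{144} \approx 17667.0$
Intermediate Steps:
$Q = 12$ ($Q = 12 \sqrt{1} = 12 \cdot 1 = 12$)
$\left(-133 + p{\left(1 \frac{1}{Q},-9 \right)}\right)^{2} = \left(-133 + 1 \cdot \frac{1}{12}\right)^{2} = \left(-133 + \frac{1}{12}\right)^{2} = \left(- \frac{1595}{12}\right)^{2} = \frac{2544025}{144}$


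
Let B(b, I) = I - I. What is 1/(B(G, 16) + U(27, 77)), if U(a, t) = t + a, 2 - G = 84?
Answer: 1/104 ≈ 0.0096154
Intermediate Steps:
G = -82 (G = 2 - 1*84 = 2 - 84 = -82)
B(b, I) = 0
U(a, t) = a + t
1/(B(G, 16) + U(27, 77)) = 1/(0 + (27 + 77)) = 1/(0 + 104) = 1/104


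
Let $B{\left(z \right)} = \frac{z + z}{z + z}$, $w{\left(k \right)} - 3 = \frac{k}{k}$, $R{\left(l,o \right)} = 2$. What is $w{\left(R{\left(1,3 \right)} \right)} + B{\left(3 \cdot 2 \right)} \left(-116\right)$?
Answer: $-112$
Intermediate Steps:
$w{\left(k \right)} = 4$ ($w{\left(k \right)} = 3 + \frac{k}{k} = 3 + 1 = 4$)
$B{\left(z \right)} = 1$ ($B{\left(z \right)} = \frac{2 z}{2 z} = 2 z \frac{1}{2 z} = 1$)
$w{\left(R{\left(1,3 \right)} \right)} + B{\left(3 \cdot 2 \right)} \left(-116\right) = 4 + 1 \left(-116\right) = 4 - 116 = -112$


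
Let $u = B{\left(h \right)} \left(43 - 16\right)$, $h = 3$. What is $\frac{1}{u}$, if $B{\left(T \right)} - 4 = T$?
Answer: $\frac{1}{189} \approx 0.005291$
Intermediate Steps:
$B{\left(T \right)} = 4 + T$
$u = 189$ ($u = \left(4 + 3\right) \left(43 - 16\right) = 7 \cdot 27 = 189$)
$\frac{1}{u} = \frac{1}{189}$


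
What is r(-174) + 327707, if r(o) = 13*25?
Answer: 328032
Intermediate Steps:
r(o) = 325
r(-174) + 327707 = 325 + 327707 = 328032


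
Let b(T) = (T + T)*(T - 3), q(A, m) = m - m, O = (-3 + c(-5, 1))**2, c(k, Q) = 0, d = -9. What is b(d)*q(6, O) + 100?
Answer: 100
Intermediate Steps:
O = 9 (O = (-3 + 0)**2 = (-3)**2 = 9)
q(A, m) = 0
b(T) = 2*T*(-3 + T) (b(T) = (2*T)*(-3 + T) = 2*T*(-3 + T))
b(d)*q(6, O) + 100 = (2*(-9)*(-3 - 9))*0 + 100 = (2*(-9)*(-12))*0 + 100 = 216*0 + 100 = 0 + 100 = 100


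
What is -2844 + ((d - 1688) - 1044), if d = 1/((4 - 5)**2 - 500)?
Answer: -2782425/499 ≈ -5576.0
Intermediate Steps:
d = -1/499 (d = 1/((-1)**2 - 500) = 1/(1 - 500) = 1/(-499) = -1/499 ≈ -0.0020040)
-2844 + ((d - 1688) - 1044) = -2844 + ((-1/499 - 1688) - 1044) = -2844 + (-842313/499 - 1044) = -2844 - 1363269/499 = -2782425/499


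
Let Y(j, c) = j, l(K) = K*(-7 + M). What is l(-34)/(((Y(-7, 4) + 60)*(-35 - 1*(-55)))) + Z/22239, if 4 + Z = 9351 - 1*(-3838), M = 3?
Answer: 472239/654815 ≈ 0.72118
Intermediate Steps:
l(K) = -4*K (l(K) = K*(-7 + 3) = K*(-4) = -4*K)
Z = 13185 (Z = -4 + (9351 - 1*(-3838)) = -4 + (9351 + 3838) = -4 + 13189 = 13185)
l(-34)/(((Y(-7, 4) + 60)*(-35 - 1*(-55)))) + Z/22239 = (-4*(-34))/(((-7 + 60)*(-35 - 1*(-55)))) + 13185/22239 = 136/((53*(-35 + 55))) + 13185*(1/22239) = 136/((53*20)) + 1465/2471 = 136/1060 + 1465/2471 = 136*(1/1060) + 1465/2471 = 34/265 + 1465/2471 = 472239/654815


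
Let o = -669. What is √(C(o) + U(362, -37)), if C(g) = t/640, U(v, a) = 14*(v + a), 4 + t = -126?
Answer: 13*√1723/8 ≈ 67.452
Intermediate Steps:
t = -130 (t = -4 - 126 = -130)
U(v, a) = 14*a + 14*v (U(v, a) = 14*(a + v) = 14*a + 14*v)
C(g) = -13/64 (C(g) = -130/640 = -130*1/640 = -13/64)
√(C(o) + U(362, -37)) = √(-13/64 + (14*(-37) + 14*362)) = √(-13/64 + (-518 + 5068)) = √(-13/64 + 4550) = √(291187/64) = 13*√1723/8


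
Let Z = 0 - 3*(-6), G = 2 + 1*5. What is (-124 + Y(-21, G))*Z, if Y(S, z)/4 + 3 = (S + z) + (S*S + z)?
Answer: 28800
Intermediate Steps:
G = 7 (G = 2 + 5 = 7)
Z = 18 (Z = 0 + 18 = 18)
Y(S, z) = -12 + 4*S + 4*S² + 8*z (Y(S, z) = -12 + 4*((S + z) + (S*S + z)) = -12 + 4*((S + z) + (S² + z)) = -12 + 4*((S + z) + (z + S²)) = -12 + 4*(S + S² + 2*z) = -12 + (4*S + 4*S² + 8*z) = -12 + 4*S + 4*S² + 8*z)
(-124 + Y(-21, G))*Z = (-124 + (-12 + 4*(-21) + 4*(-21)² + 8*7))*18 = (-124 + (-12 - 84 + 4*441 + 56))*18 = (-124 + (-12 - 84 + 1764 + 56))*18 = (-124 + 1724)*18 = 1600*18 = 28800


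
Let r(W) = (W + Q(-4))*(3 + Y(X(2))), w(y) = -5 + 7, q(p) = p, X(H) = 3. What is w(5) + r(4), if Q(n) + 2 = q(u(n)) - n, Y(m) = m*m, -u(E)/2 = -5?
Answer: 194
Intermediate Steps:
u(E) = 10 (u(E) = -2*(-5) = 10)
Y(m) = m²
w(y) = 2
Q(n) = 8 - n (Q(n) = -2 + (10 - n) = 8 - n)
r(W) = 144 + 12*W (r(W) = (W + (8 - 1*(-4)))*(3 + 3²) = (W + (8 + 4))*(3 + 9) = (W + 12)*12 = (12 + W)*12 = 144 + 12*W)
w(5) + r(4) = 2 + (144 + 12*4) = 2 + (144 + 48) = 2 + 192 = 194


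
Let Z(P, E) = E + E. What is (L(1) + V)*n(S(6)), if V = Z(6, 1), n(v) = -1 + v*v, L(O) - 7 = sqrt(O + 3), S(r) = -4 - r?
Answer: 1089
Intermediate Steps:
Z(P, E) = 2*E
L(O) = 7 + sqrt(3 + O) (L(O) = 7 + sqrt(O + 3) = 7 + sqrt(3 + O))
n(v) = -1 + v**2
V = 2 (V = 2*1 = 2)
(L(1) + V)*n(S(6)) = ((7 + sqrt(3 + 1)) + 2)*(-1 + (-4 - 1*6)**2) = ((7 + sqrt(4)) + 2)*(-1 + (-4 - 6)**2) = ((7 + 2) + 2)*(-1 + (-10)**2) = (9 + 2)*(-1 + 100) = 11*99 = 1089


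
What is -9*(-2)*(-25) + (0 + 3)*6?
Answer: -432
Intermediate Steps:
-9*(-2)*(-25) + (0 + 3)*6 = 18*(-25) + 3*6 = -450 + 18 = -432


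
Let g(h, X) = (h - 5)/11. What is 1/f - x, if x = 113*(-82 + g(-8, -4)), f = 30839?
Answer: 3188598416/339229 ≈ 9399.5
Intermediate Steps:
g(h, X) = -5/11 + h/11 (g(h, X) = (-5 + h)*(1/11) = -5/11 + h/11)
x = -103395/11 (x = 113*(-82 + (-5/11 + (1/11)*(-8))) = 113*(-82 + (-5/11 - 8/11)) = 113*(-82 - 13/11) = 113*(-915/11) = -103395/11 ≈ -9399.5)
1/f - x = 1/30839 - 1*(-103395/11) = 1/30839 + 103395/11 = 3188598416/339229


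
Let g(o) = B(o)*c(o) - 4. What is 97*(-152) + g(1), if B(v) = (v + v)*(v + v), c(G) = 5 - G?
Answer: -14732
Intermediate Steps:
B(v) = 4*v² (B(v) = (2*v)*(2*v) = 4*v²)
g(o) = -4 + 4*o²*(5 - o) (g(o) = (4*o²)*(5 - o) - 4 = 4*o²*(5 - o) - 4 = -4 + 4*o²*(5 - o))
97*(-152) + g(1) = 97*(-152) + (-4 + 4*1²*(5 - 1*1)) = -14744 + (-4 + 4*1*(5 - 1)) = -14744 + (-4 + 4*1*4) = -14744 + (-4 + 16) = -14744 + 12 = -14732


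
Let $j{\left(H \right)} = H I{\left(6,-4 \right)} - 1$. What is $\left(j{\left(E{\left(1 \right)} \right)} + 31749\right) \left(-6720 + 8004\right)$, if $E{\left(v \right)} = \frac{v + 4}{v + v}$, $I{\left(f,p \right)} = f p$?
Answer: $40687392$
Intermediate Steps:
$E{\left(v \right)} = \frac{4 + v}{2 v}$
$j{\left(H \right)} = -1 - 24 H$ ($j{\left(H \right)} = H 6 \left(-4\right) - 1 = H \left(-24\right) - 1 = - 24 H - 1 = -1 - 24 H$)
$\left(j{\left(E{\left(1 \right)} \right)} + 31749\right) \left(-6720 + 8004\right) = \left(\left(-1 - 24 \frac{4 + 1}{2 \cdot 1}\right) + 31749\right) \left(-6720 + 8004\right) = \left(\left(-1 - 24 \cdot \frac{1}{2} \cdot 1 \cdot 5\right) + 31749\right) 1284 = \left(\left(-1 - 60\right) + 31749\right) 1284 = \left(-61 + 31749\right) 1284 = 31688 \cdot 1284 = 40687392$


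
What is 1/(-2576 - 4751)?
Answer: -1/7327 ≈ -0.00013648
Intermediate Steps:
1/(-2576 - 4751) = 1/(-7327) = -1/7327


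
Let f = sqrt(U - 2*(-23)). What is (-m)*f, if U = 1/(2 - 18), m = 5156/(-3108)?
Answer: 1289*sqrt(15)/444 ≈ 11.244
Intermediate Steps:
m = -1289/777 (m = 5156*(-1/3108) = -1289/777 ≈ -1.6589)
U = -1/16 (U = 1/(-16) = -1/16*1 = -1/16 ≈ -0.062500)
f = 7*sqrt(15)/4 (f = sqrt(-1/16 - 2*(-23)) = sqrt(-1/16 + 46) = sqrt(735/16) = 7*sqrt(15)/4 ≈ 6.7777)
(-m)*f = (-1*(-1289/777))*(7*sqrt(15)/4) = 1289*(7*sqrt(15)/4)/777 = 1289*sqrt(15)/444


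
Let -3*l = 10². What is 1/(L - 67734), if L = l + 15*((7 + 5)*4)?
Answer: -3/201142 ≈ -1.4915e-5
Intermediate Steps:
l = -100/3 (l = -⅓*10² = -⅓*100 = -100/3 ≈ -33.333)
L = 2060/3 (L = -100/3 + 15*((7 + 5)*4) = -100/3 + 15*(12*4) = -100/3 + 15*48 = -100/3 + 720 = 2060/3 ≈ 686.67)
1/(L - 67734) = 1/(2060/3 - 67734) = 1/(-201142/3) = -3/201142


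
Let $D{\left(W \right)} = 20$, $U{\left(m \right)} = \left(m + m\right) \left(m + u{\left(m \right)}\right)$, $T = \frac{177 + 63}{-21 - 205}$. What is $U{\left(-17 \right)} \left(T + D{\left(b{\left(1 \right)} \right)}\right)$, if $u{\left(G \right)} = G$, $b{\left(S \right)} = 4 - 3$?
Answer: $\frac{2473840}{113} \approx 21892.0$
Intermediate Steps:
$b{\left(S \right)} = 1$ ($b{\left(S \right)} = 4 - 3 = 1$)
$T = - \frac{120}{113}$ ($T = \frac{240}{-226} = 240 \left(- \frac{1}{226}\right) = - \frac{120}{113} \approx -1.0619$)
$U{\left(m \right)} = 4 m^{2}$ ($U{\left(m \right)} = \left(m + m\right) \left(m + m\right) = 2 m 2 m = 4 m^{2}$)
$U{\left(-17 \right)} \left(T + D{\left(b{\left(1 \right)} \right)}\right) = 4 \left(-17\right)^{2} \left(- \frac{120}{113} + 20\right) = 4 \cdot 289 \cdot \frac{2140}{113} = 1156 \cdot \frac{2140}{113} = \frac{2473840}{113}$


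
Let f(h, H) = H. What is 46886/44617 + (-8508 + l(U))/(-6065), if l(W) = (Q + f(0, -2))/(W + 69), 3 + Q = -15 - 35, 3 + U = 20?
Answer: 57103446171/23271781030 ≈ 2.4538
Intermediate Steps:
U = 17 (U = -3 + 20 = 17)
Q = -53 (Q = -3 + (-15 - 35) = -3 - 50 = -53)
l(W) = -55/(69 + W) (l(W) = (-53 - 2)/(W + 69) = -55/(69 + W))
46886/44617 + (-8508 + l(U))/(-6065) = 46886/44617 + (-8508 - 55/(69 + 17))/(-6065) = 46886*(1/44617) + (-8508 - 55/86)*(-1/6065) = 46886/44617 + (-8508 - 55*1/86)*(-1/6065) = 46886/44617 + (-8508 - 55/86)*(-1/6065) = 46886/44617 - 731743/86*(-1/6065) = 46886/44617 + 731743/521590 = 57103446171/23271781030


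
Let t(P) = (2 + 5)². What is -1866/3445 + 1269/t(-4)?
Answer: 4280271/168805 ≈ 25.356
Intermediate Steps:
t(P) = 49 (t(P) = 7² = 49)
-1866/3445 + 1269/t(-4) = -1866/3445 + 1269/49 = 4280271/168805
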